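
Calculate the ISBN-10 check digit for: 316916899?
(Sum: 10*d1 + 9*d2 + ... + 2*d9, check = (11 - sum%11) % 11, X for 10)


Weighted sum: 263
263 mod 11 = 10

Check digit: 1


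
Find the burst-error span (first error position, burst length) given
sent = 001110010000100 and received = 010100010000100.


XOR: 011010000000000

Burst at position 1, length 4


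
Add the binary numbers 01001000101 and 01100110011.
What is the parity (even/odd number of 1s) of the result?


01001000101 = 581
01100110011 = 819
Sum = 1400 = 10101111000
1s count = 6

even parity (6 ones in 10101111000)


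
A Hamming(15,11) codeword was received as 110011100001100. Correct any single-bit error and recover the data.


Syndrome = 6: error at position 6

Data: 01010001100 (corrected bit 6)


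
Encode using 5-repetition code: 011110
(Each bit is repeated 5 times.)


Each bit -> 5 copies

000001111111111111111111100000


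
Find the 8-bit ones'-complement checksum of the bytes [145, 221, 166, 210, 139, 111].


Sum = 992 mod 256 = 224
Complement = 31

31


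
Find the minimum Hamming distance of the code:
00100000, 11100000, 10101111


Comparing all pairs, minimum distance: 2
Can detect 1 errors, correct 0 errors

2


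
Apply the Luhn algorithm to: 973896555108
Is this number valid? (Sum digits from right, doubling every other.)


Luhn sum = 61
61 mod 10 = 1

Invalid (Luhn sum mod 10 = 1)


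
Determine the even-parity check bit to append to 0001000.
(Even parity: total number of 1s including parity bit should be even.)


Number of 1s in data: 1
Parity bit: 1

1


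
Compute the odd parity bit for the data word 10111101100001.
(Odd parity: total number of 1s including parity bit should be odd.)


Number of 1s in data: 8
Parity bit: 1

1


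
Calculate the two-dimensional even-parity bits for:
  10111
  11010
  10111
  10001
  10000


Row parities: 01001
Column parities: 11011

Row P: 01001, Col P: 11011, Corner: 0


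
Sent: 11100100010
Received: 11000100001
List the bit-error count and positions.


XOR: 00100000011

3 error(s) at position(s): 2, 9, 10


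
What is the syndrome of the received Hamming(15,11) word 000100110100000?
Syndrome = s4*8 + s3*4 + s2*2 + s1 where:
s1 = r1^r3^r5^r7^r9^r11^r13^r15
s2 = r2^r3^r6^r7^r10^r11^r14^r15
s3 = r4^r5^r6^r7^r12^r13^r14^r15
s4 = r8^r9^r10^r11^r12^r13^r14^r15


s1=1, s2=0, s3=0, s4=0

Syndrome = 1 (error at position 1)


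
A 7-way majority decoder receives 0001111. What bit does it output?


Ones: 4 out of 7
Threshold: 4

1 (4/7 voted 1)


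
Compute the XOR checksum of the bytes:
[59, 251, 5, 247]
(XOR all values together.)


XOR chain: 59 ^ 251 ^ 5 ^ 247 = 50

50


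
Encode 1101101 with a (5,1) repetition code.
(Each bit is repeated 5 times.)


Each bit -> 5 copies

11111111110000011111111110000011111


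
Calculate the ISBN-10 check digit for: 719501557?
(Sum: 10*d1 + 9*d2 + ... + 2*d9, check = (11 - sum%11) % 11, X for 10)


Weighted sum: 240
240 mod 11 = 9

Check digit: 2


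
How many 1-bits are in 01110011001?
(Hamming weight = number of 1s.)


Counting 1s in 01110011001

6


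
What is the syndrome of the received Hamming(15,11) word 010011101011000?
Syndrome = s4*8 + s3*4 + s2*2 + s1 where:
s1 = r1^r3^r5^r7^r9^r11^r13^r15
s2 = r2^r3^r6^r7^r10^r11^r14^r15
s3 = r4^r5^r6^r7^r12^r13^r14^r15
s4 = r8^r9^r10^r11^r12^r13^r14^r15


s1=0, s2=0, s3=0, s4=1

Syndrome = 8 (error at position 8)


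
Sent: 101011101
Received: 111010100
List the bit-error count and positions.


XOR: 010001001

3 error(s) at position(s): 1, 5, 8


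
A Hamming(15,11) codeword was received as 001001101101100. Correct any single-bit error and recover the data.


Syndrome = 0: no error detected

Data: 10111101100 (no errors)


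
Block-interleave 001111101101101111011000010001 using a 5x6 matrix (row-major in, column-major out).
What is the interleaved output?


Matrix:
  001111
  101101
  101111
  011000
  010001
Read columns: 011000001111110111001010011101

011000001111110111001010011101


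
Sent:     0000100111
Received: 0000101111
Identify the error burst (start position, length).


XOR: 0000001000

Burst at position 6, length 1


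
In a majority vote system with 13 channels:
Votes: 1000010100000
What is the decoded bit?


Ones: 3 out of 13
Threshold: 7

0 (3/13 voted 1)


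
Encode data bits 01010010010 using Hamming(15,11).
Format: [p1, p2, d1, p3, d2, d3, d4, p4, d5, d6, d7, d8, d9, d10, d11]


Parity bits: p1=1, p2=1, p3=1, p4=0

110110100010010


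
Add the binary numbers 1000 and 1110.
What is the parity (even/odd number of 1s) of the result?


1000 = 8
1110 = 14
Sum = 22 = 10110
1s count = 3

odd parity (3 ones in 10110)


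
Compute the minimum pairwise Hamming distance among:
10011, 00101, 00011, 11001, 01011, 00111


Comparing all pairs, minimum distance: 1
Can detect 0 errors, correct 0 errors

1


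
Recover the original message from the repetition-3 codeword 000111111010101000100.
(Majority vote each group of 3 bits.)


Groups: 000, 111, 111, 010, 101, 000, 100
Majority votes: 0110100

0110100


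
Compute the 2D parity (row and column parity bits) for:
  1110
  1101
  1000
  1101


Row parities: 1111
Column parities: 0110

Row P: 1111, Col P: 0110, Corner: 0


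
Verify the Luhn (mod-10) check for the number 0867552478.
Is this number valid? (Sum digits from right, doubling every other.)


Luhn sum = 45
45 mod 10 = 5

Invalid (Luhn sum mod 10 = 5)


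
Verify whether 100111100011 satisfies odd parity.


Number of 1s: 7

Yes, parity is correct (7 ones)


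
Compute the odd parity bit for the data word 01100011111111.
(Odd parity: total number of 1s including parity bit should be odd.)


Number of 1s in data: 10
Parity bit: 1

1


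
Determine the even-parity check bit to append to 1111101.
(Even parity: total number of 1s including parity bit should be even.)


Number of 1s in data: 6
Parity bit: 0

0


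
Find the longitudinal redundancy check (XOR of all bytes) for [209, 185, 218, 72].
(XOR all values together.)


XOR chain: 209 ^ 185 ^ 218 ^ 72 = 250

250


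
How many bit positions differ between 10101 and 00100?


XOR: 10001
Count of 1s: 2

2


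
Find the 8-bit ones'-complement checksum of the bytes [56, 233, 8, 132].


Sum = 429 mod 256 = 173
Complement = 82

82


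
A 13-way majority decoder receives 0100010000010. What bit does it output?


Ones: 3 out of 13
Threshold: 7

0 (3/13 voted 1)


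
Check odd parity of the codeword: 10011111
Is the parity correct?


Number of 1s: 6

No, parity error (6 ones)


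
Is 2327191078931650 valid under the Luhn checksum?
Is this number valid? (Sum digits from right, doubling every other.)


Luhn sum = 65
65 mod 10 = 5

Invalid (Luhn sum mod 10 = 5)


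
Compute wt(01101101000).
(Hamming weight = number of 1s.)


Counting 1s in 01101101000

5


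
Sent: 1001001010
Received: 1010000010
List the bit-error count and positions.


XOR: 0011001000

3 error(s) at position(s): 2, 3, 6


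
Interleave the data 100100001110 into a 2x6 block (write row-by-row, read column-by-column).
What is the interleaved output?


Matrix:
  100100
  001110
Read columns: 100001110100

100001110100


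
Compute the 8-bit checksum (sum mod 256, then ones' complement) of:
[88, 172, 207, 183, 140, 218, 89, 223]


Sum = 1320 mod 256 = 40
Complement = 215

215


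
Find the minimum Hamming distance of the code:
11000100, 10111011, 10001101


Comparing all pairs, minimum distance: 3
Can detect 2 errors, correct 1 errors

3


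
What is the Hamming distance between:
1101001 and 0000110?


XOR: 1101111
Count of 1s: 6

6


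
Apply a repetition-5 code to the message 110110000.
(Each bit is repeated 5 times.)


Each bit -> 5 copies

111111111100000111111111100000000000000000000


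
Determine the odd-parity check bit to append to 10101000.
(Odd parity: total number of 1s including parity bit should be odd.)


Number of 1s in data: 3
Parity bit: 0

0


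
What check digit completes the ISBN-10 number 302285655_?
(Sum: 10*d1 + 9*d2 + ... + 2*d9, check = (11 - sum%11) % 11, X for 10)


Weighted sum: 182
182 mod 11 = 6

Check digit: 5


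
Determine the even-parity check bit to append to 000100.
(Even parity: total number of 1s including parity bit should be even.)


Number of 1s in data: 1
Parity bit: 1

1


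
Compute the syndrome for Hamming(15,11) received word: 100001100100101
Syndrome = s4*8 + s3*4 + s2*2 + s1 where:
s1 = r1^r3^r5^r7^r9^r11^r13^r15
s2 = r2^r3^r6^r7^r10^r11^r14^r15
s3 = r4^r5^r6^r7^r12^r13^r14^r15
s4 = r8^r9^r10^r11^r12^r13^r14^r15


s1=0, s2=0, s3=0, s4=1

Syndrome = 8 (error at position 8)


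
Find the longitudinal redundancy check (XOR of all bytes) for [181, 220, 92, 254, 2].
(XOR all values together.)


XOR chain: 181 ^ 220 ^ 92 ^ 254 ^ 2 = 201

201


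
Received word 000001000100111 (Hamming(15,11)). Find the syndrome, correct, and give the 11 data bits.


Syndrome = 0: no error detected

Data: 00100100111 (no errors)


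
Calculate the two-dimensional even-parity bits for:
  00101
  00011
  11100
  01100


Row parities: 0010
Column parities: 10110

Row P: 0010, Col P: 10110, Corner: 1


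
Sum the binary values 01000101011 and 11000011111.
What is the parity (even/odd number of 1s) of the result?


01000101011 = 555
11000011111 = 1567
Sum = 2122 = 100001001010
1s count = 4

even parity (4 ones in 100001001010)


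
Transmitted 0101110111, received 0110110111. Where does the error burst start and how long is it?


XOR: 0011000000

Burst at position 2, length 2


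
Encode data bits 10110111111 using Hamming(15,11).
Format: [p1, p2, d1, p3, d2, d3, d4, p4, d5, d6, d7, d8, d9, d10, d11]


Parity bits: p1=1, p2=1, p3=0, p4=0

111001100111111


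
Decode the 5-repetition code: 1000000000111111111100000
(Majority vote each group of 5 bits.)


Groups: 10000, 00000, 11111, 11111, 00000
Majority votes: 00110

00110


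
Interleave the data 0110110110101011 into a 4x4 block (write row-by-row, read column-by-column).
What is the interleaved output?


Matrix:
  0110
  1101
  1010
  1011
Read columns: 0111110010110101

0111110010110101


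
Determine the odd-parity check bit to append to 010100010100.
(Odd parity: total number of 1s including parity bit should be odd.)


Number of 1s in data: 4
Parity bit: 1

1


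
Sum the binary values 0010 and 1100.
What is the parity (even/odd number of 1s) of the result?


0010 = 2
1100 = 12
Sum = 14 = 1110
1s count = 3

odd parity (3 ones in 1110)


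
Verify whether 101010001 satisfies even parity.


Number of 1s: 4

Yes, parity is correct (4 ones)


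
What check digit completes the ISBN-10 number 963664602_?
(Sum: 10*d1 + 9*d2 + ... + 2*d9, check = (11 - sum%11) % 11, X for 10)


Weighted sum: 294
294 mod 11 = 8

Check digit: 3


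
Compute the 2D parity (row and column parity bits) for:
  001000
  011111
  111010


Row parities: 110
Column parities: 101101

Row P: 110, Col P: 101101, Corner: 0


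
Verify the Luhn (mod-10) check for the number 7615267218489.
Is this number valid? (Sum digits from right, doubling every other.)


Luhn sum = 56
56 mod 10 = 6

Invalid (Luhn sum mod 10 = 6)


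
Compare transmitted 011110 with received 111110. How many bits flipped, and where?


XOR: 100000

1 error(s) at position(s): 0


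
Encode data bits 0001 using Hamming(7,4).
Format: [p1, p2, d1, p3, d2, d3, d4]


Parity bits: p1=1, p2=1, p3=1

1101001


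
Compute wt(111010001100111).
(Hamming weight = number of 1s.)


Counting 1s in 111010001100111

9


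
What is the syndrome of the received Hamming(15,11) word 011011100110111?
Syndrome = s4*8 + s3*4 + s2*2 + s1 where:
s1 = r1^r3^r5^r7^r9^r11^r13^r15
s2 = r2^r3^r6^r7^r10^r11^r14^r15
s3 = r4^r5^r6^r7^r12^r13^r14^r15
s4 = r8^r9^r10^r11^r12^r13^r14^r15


s1=0, s2=0, s3=0, s4=1

Syndrome = 8 (error at position 8)


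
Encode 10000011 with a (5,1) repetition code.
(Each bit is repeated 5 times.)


Each bit -> 5 copies

1111100000000000000000000000001111111111


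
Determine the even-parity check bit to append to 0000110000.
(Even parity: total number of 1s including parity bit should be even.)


Number of 1s in data: 2
Parity bit: 0

0


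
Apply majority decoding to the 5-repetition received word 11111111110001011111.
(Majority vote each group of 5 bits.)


Groups: 11111, 11111, 00010, 11111
Majority votes: 1101

1101


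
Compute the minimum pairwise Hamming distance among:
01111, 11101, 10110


Comparing all pairs, minimum distance: 2
Can detect 1 errors, correct 0 errors

2


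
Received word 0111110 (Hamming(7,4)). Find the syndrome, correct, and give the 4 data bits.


Syndrome = 6: error at position 6

Data: 1100 (corrected bit 6)


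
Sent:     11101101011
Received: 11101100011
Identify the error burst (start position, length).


XOR: 00000001000

Burst at position 7, length 1


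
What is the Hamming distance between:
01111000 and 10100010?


XOR: 11011010
Count of 1s: 5

5


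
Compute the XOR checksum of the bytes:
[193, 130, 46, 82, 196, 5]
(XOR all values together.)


XOR chain: 193 ^ 130 ^ 46 ^ 82 ^ 196 ^ 5 = 254

254


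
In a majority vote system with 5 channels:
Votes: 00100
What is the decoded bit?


Ones: 1 out of 5
Threshold: 3

0 (1/5 voted 1)


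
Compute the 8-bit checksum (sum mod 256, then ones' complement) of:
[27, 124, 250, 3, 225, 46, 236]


Sum = 911 mod 256 = 143
Complement = 112

112


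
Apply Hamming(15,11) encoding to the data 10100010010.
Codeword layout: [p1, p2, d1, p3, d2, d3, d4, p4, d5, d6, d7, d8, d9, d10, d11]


Parity bits: p1=0, p2=0, p3=0, p4=0

001001000010010


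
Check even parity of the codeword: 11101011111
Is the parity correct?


Number of 1s: 9

No, parity error (9 ones)


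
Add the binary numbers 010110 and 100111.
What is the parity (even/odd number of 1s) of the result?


010110 = 22
100111 = 39
Sum = 61 = 111101
1s count = 5

odd parity (5 ones in 111101)


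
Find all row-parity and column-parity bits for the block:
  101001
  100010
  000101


Row parities: 100
Column parities: 001110

Row P: 100, Col P: 001110, Corner: 1


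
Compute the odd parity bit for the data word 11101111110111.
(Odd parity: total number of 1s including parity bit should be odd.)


Number of 1s in data: 12
Parity bit: 1

1


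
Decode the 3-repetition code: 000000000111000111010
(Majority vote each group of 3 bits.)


Groups: 000, 000, 000, 111, 000, 111, 010
Majority votes: 0001010

0001010


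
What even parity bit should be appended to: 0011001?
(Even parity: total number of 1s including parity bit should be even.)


Number of 1s in data: 3
Parity bit: 1

1


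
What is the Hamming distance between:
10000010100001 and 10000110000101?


XOR: 00000100100100
Count of 1s: 3

3


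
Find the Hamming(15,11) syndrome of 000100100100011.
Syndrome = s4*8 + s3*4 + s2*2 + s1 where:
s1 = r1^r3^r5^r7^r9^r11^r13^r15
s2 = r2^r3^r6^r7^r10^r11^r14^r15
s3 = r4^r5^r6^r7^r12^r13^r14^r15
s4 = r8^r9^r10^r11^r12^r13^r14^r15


s1=0, s2=0, s3=0, s4=1

Syndrome = 8 (error at position 8)


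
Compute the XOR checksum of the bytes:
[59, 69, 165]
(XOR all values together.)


XOR chain: 59 ^ 69 ^ 165 = 219

219


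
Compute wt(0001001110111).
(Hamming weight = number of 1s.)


Counting 1s in 0001001110111

7


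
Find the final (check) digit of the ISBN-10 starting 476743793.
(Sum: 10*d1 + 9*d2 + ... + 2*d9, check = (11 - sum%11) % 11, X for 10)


Weighted sum: 300
300 mod 11 = 3

Check digit: 8


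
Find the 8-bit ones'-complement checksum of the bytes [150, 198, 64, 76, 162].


Sum = 650 mod 256 = 138
Complement = 117

117


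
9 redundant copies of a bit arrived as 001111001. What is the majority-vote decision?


Ones: 5 out of 9
Threshold: 5

1 (5/9 voted 1)


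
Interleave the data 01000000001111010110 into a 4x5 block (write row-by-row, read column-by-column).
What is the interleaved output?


Matrix:
  01000
  00000
  11110
  10110
Read columns: 00111010001100110000

00111010001100110000


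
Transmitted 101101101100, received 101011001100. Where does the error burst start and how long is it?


XOR: 000110100000

Burst at position 3, length 4


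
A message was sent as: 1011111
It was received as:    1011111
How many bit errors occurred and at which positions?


XOR: 0000000

0 errors (received matches sent)


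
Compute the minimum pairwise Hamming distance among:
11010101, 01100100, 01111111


Comparing all pairs, minimum distance: 4
Can detect 3 errors, correct 1 errors

4


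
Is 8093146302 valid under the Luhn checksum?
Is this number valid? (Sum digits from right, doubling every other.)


Luhn sum = 33
33 mod 10 = 3

Invalid (Luhn sum mod 10 = 3)


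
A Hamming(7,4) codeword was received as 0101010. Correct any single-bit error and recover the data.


Syndrome = 0: no error detected

Data: 0010 (no errors)


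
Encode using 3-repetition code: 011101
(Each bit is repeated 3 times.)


Each bit -> 3 copies

000111111111000111


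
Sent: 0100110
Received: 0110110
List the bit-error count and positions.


XOR: 0010000

1 error(s) at position(s): 2


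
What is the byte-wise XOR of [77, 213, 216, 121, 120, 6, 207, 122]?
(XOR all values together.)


XOR chain: 77 ^ 213 ^ 216 ^ 121 ^ 120 ^ 6 ^ 207 ^ 122 = 242

242


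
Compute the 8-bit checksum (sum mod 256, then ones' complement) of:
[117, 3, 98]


Sum = 218 mod 256 = 218
Complement = 37

37


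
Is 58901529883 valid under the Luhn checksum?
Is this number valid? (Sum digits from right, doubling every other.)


Luhn sum = 52
52 mod 10 = 2

Invalid (Luhn sum mod 10 = 2)


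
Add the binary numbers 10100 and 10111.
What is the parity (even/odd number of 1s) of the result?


10100 = 20
10111 = 23
Sum = 43 = 101011
1s count = 4

even parity (4 ones in 101011)


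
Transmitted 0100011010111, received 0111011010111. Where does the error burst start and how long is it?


XOR: 0011000000000

Burst at position 2, length 2


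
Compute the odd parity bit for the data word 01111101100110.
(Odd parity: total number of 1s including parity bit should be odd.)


Number of 1s in data: 9
Parity bit: 0

0


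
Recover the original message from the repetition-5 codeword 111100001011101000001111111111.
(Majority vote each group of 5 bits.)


Groups: 11110, 00010, 11101, 00000, 11111, 11111
Majority votes: 101011

101011


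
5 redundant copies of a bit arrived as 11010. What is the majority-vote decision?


Ones: 3 out of 5
Threshold: 3

1 (3/5 voted 1)


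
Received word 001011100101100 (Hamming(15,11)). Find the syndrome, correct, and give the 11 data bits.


Syndrome = 12: error at position 12

Data: 11110100100 (corrected bit 12)


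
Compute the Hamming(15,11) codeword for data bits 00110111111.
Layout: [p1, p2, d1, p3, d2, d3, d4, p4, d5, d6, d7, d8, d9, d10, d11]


Parity bits: p1=0, p2=0, p3=0, p4=0

000001100111111


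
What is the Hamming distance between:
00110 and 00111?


XOR: 00001
Count of 1s: 1

1


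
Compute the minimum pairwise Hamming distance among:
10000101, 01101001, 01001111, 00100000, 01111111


Comparing all pairs, minimum distance: 2
Can detect 1 errors, correct 0 errors

2


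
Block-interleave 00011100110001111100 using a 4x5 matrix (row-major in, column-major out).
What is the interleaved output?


Matrix:
  00011
  10011
  00011
  11100
Read columns: 01010001000111101110

01010001000111101110


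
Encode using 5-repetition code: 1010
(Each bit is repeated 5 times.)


Each bit -> 5 copies

11111000001111100000


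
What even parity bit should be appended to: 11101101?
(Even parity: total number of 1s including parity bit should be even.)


Number of 1s in data: 6
Parity bit: 0

0


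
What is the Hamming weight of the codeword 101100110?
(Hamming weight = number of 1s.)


Counting 1s in 101100110

5


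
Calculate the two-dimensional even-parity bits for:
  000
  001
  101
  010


Row parities: 0101
Column parities: 110

Row P: 0101, Col P: 110, Corner: 0


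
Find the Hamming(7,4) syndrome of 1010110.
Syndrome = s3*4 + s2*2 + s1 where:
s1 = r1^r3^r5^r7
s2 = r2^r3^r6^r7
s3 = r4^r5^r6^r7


s1=1, s2=0, s3=0

Syndrome = 1 (error at position 1)


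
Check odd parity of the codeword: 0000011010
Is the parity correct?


Number of 1s: 3

Yes, parity is correct (3 ones)


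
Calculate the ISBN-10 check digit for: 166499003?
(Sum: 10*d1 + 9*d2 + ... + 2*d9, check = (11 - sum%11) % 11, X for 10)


Weighted sum: 245
245 mod 11 = 3

Check digit: 8


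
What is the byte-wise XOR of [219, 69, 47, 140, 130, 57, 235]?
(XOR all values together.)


XOR chain: 219 ^ 69 ^ 47 ^ 140 ^ 130 ^ 57 ^ 235 = 109

109


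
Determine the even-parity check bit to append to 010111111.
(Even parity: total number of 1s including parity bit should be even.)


Number of 1s in data: 7
Parity bit: 1

1


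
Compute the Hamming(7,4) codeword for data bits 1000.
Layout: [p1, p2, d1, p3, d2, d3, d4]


Parity bits: p1=1, p2=1, p3=0

1110000


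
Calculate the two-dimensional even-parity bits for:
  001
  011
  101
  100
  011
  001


Row parities: 100101
Column parities: 001

Row P: 100101, Col P: 001, Corner: 1


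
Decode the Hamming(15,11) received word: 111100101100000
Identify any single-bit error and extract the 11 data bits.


Syndrome = 0: no error detected

Data: 10011100000 (no errors)


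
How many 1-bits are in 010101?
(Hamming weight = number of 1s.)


Counting 1s in 010101

3


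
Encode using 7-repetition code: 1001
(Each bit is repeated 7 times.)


Each bit -> 7 copies

1111111000000000000001111111


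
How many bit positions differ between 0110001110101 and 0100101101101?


XOR: 0010100011000
Count of 1s: 4

4


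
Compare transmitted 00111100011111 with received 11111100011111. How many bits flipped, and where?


XOR: 11000000000000

2 error(s) at position(s): 0, 1


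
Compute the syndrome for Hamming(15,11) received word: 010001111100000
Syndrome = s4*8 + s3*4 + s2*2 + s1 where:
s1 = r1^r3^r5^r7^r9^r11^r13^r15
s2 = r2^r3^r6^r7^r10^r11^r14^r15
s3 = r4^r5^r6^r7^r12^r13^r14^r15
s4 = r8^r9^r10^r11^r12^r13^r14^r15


s1=0, s2=0, s3=0, s4=1

Syndrome = 8 (error at position 8)


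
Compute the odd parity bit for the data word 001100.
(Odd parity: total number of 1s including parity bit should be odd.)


Number of 1s in data: 2
Parity bit: 1

1


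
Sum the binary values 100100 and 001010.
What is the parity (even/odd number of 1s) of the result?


100100 = 36
001010 = 10
Sum = 46 = 101110
1s count = 4

even parity (4 ones in 101110)


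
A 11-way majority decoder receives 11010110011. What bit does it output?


Ones: 7 out of 11
Threshold: 6

1 (7/11 voted 1)


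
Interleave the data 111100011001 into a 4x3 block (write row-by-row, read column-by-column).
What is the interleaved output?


Matrix:
  111
  100
  011
  001
Read columns: 110010101011

110010101011


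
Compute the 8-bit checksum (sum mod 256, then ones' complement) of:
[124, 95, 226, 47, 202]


Sum = 694 mod 256 = 182
Complement = 73

73


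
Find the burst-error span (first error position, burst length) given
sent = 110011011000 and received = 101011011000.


XOR: 011000000000

Burst at position 1, length 2


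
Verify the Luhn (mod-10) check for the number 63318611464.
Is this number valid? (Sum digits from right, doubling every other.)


Luhn sum = 42
42 mod 10 = 2

Invalid (Luhn sum mod 10 = 2)


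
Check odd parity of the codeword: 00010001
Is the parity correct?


Number of 1s: 2

No, parity error (2 ones)


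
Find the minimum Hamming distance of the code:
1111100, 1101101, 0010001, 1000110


Comparing all pairs, minimum distance: 2
Can detect 1 errors, correct 0 errors

2


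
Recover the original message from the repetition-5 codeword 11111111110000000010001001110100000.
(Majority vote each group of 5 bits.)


Groups: 11111, 11111, 00000, 00010, 00100, 11101, 00000
Majority votes: 1100010

1100010


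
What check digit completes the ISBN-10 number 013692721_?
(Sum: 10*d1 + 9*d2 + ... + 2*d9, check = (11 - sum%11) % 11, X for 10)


Weighted sum: 175
175 mod 11 = 10

Check digit: 1


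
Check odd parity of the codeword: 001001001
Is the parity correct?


Number of 1s: 3

Yes, parity is correct (3 ones)


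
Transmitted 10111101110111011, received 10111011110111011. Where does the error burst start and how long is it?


XOR: 00000110000000000

Burst at position 5, length 2


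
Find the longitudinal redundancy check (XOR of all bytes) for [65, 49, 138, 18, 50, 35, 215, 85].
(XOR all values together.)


XOR chain: 65 ^ 49 ^ 138 ^ 18 ^ 50 ^ 35 ^ 215 ^ 85 = 123

123


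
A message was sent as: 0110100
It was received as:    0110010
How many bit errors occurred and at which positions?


XOR: 0000110

2 error(s) at position(s): 4, 5


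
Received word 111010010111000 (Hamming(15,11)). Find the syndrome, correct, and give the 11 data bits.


Syndrome = 0: no error detected

Data: 11000111000 (no errors)


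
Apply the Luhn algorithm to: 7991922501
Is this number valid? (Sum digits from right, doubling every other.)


Luhn sum = 45
45 mod 10 = 5

Invalid (Luhn sum mod 10 = 5)


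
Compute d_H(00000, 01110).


XOR: 01110
Count of 1s: 3

3


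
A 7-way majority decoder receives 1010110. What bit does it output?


Ones: 4 out of 7
Threshold: 4

1 (4/7 voted 1)


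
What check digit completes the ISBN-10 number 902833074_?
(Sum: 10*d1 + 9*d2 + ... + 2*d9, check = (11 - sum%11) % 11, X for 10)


Weighted sum: 224
224 mod 11 = 4

Check digit: 7


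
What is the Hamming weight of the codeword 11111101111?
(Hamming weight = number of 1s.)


Counting 1s in 11111101111

10


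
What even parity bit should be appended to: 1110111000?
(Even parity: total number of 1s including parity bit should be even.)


Number of 1s in data: 6
Parity bit: 0

0


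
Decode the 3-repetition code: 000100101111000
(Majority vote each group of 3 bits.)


Groups: 000, 100, 101, 111, 000
Majority votes: 00110

00110


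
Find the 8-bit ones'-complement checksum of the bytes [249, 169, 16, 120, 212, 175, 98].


Sum = 1039 mod 256 = 15
Complement = 240

240


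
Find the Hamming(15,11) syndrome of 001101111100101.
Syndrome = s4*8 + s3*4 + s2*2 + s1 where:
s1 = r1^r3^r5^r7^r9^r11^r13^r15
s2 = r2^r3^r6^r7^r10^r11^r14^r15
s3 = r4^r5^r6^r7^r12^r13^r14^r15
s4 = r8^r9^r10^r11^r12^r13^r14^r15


s1=1, s2=1, s3=1, s4=1

Syndrome = 15 (error at position 15)


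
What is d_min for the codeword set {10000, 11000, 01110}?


Comparing all pairs, minimum distance: 1
Can detect 0 errors, correct 0 errors

1


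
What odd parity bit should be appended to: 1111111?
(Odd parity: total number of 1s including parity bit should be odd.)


Number of 1s in data: 7
Parity bit: 0

0


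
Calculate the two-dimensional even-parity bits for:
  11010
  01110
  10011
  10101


Row parities: 1111
Column parities: 10010

Row P: 1111, Col P: 10010, Corner: 0


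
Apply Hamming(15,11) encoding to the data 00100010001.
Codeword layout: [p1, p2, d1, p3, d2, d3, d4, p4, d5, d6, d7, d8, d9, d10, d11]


Parity bits: p1=0, p2=1, p3=0, p4=0

010001000010001


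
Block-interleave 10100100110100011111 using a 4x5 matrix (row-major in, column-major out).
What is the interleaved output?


Matrix:
  10100
  10011
  01000
  11111
Read columns: 11010011100101010101

11010011100101010101


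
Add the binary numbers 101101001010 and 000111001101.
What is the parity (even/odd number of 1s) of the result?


101101001010 = 2890
000111001101 = 461
Sum = 3351 = 110100010111
1s count = 7

odd parity (7 ones in 110100010111)


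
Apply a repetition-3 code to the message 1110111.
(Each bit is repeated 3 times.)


Each bit -> 3 copies

111111111000111111111


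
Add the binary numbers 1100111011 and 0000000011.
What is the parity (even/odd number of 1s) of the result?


1100111011 = 827
0000000011 = 3
Sum = 830 = 1100111110
1s count = 7

odd parity (7 ones in 1100111110)


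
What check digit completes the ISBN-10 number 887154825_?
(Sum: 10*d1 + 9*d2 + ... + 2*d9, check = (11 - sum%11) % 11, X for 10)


Weighted sum: 313
313 mod 11 = 5

Check digit: 6


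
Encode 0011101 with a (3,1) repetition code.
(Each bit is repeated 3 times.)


Each bit -> 3 copies

000000111111111000111


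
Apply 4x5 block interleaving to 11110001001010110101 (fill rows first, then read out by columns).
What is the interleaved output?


Matrix:
  11110
  00100
  10101
  10101
Read columns: 10111000111110000011

10111000111110000011


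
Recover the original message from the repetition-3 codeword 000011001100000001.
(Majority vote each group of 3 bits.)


Groups: 000, 011, 001, 100, 000, 001
Majority votes: 010000

010000


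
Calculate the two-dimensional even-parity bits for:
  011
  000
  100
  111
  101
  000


Row parities: 001100
Column parities: 101

Row P: 001100, Col P: 101, Corner: 0


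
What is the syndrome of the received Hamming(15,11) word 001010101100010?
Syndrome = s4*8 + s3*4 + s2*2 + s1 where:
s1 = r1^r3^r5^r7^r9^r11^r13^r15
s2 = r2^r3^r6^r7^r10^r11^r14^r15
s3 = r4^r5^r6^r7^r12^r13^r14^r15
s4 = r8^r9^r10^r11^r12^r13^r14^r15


s1=0, s2=0, s3=1, s4=1

Syndrome = 12 (error at position 12)


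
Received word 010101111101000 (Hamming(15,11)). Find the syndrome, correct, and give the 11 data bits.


Syndrome = 0: no error detected

Data: 00111101000 (no errors)


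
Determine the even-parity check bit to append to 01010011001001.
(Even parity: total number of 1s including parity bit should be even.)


Number of 1s in data: 6
Parity bit: 0

0


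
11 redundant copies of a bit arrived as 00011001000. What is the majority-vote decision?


Ones: 3 out of 11
Threshold: 6

0 (3/11 voted 1)


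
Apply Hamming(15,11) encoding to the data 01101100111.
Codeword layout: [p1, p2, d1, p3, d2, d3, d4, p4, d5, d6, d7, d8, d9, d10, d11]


Parity bits: p1=0, p2=0, p3=1, p4=1

000111011100111


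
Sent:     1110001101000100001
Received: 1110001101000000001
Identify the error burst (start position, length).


XOR: 0000000000000100000

Burst at position 13, length 1


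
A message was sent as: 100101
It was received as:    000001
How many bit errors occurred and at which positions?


XOR: 100100

2 error(s) at position(s): 0, 3


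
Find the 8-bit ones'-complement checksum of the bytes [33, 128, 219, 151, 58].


Sum = 589 mod 256 = 77
Complement = 178

178


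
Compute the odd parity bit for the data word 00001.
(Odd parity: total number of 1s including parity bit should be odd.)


Number of 1s in data: 1
Parity bit: 0

0


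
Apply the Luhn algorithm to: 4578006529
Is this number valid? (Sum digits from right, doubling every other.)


Luhn sum = 47
47 mod 10 = 7

Invalid (Luhn sum mod 10 = 7)


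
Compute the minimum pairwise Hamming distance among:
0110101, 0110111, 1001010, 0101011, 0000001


Comparing all pairs, minimum distance: 1
Can detect 0 errors, correct 0 errors

1


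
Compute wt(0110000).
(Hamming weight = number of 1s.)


Counting 1s in 0110000

2


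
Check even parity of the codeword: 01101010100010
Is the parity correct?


Number of 1s: 6

Yes, parity is correct (6 ones)


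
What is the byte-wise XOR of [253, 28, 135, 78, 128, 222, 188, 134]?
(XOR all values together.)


XOR chain: 253 ^ 28 ^ 135 ^ 78 ^ 128 ^ 222 ^ 188 ^ 134 = 76

76


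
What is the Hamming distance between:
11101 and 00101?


XOR: 11000
Count of 1s: 2

2


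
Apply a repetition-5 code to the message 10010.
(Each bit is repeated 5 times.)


Each bit -> 5 copies

1111100000000001111100000


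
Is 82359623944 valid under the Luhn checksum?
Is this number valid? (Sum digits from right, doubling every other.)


Luhn sum = 57
57 mod 10 = 7

Invalid (Luhn sum mod 10 = 7)


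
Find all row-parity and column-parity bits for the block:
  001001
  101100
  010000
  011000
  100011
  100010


Row parities: 011010
Column parities: 101100

Row P: 011010, Col P: 101100, Corner: 1


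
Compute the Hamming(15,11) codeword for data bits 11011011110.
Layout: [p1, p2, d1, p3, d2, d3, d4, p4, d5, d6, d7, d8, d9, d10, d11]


Parity bits: p1=0, p2=0, p3=1, p4=1

001110111011110


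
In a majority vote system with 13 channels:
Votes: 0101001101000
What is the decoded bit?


Ones: 5 out of 13
Threshold: 7

0 (5/13 voted 1)


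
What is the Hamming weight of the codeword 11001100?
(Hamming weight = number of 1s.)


Counting 1s in 11001100

4


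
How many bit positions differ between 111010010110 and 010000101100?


XOR: 101010111010
Count of 1s: 7

7


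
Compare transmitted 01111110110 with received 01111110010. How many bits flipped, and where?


XOR: 00000000100

1 error(s) at position(s): 8


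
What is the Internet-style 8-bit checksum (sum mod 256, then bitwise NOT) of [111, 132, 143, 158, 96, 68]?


Sum = 708 mod 256 = 196
Complement = 59

59


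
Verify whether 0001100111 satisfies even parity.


Number of 1s: 5

No, parity error (5 ones)


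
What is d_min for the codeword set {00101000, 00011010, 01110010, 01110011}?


Comparing all pairs, minimum distance: 1
Can detect 0 errors, correct 0 errors

1


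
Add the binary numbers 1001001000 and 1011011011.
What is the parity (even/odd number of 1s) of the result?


1001001000 = 584
1011011011 = 731
Sum = 1315 = 10100100011
1s count = 5

odd parity (5 ones in 10100100011)


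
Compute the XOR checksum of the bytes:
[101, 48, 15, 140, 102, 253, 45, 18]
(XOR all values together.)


XOR chain: 101 ^ 48 ^ 15 ^ 140 ^ 102 ^ 253 ^ 45 ^ 18 = 114

114


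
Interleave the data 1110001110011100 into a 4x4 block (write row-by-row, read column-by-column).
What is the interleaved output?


Matrix:
  1110
  0011
  1001
  1100
Read columns: 1011100111000110

1011100111000110


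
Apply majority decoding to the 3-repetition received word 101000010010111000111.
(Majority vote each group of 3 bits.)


Groups: 101, 000, 010, 010, 111, 000, 111
Majority votes: 1000101

1000101


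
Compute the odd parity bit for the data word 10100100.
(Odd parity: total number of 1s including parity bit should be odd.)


Number of 1s in data: 3
Parity bit: 0

0


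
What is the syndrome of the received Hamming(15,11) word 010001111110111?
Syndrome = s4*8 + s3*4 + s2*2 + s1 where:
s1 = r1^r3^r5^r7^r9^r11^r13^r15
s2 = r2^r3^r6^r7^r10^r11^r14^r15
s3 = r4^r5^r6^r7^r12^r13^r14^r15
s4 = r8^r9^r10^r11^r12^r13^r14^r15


s1=1, s2=1, s3=1, s4=1

Syndrome = 15 (error at position 15)


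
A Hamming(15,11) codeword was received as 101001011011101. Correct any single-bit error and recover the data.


Syndrome = 0: no error detected

Data: 10101011101 (no errors)


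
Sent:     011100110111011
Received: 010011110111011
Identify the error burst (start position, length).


XOR: 001111000000000

Burst at position 2, length 4


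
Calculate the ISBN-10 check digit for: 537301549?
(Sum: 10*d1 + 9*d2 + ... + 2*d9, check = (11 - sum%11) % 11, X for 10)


Weighted sum: 209
209 mod 11 = 0

Check digit: 0


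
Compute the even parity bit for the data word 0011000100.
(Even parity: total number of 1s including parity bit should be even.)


Number of 1s in data: 3
Parity bit: 1

1


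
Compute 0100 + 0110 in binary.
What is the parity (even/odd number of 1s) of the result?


0100 = 4
0110 = 6
Sum = 10 = 1010
1s count = 2

even parity (2 ones in 1010)


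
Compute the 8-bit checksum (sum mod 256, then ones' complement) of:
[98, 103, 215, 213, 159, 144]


Sum = 932 mod 256 = 164
Complement = 91

91


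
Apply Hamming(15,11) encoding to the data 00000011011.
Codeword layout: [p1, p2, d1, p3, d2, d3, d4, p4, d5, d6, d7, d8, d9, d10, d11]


Parity bits: p1=0, p2=1, p3=1, p4=0

010100000011011


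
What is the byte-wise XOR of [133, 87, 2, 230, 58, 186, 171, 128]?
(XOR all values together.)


XOR chain: 133 ^ 87 ^ 2 ^ 230 ^ 58 ^ 186 ^ 171 ^ 128 = 157

157


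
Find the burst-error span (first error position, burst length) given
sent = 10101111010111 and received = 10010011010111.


XOR: 00111100000000

Burst at position 2, length 4


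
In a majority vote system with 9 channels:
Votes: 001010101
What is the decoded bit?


Ones: 4 out of 9
Threshold: 5

0 (4/9 voted 1)


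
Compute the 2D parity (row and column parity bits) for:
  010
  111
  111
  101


Row parities: 1110
Column parities: 111

Row P: 1110, Col P: 111, Corner: 1


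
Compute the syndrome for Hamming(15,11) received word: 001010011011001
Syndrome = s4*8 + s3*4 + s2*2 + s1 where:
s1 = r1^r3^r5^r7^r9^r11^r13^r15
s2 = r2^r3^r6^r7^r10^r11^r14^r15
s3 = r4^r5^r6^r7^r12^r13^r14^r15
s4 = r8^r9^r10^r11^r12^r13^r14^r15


s1=1, s2=1, s3=1, s4=1

Syndrome = 15 (error at position 15)


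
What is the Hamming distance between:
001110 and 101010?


XOR: 100100
Count of 1s: 2

2


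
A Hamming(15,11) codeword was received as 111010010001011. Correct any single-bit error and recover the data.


Syndrome = 0: no error detected

Data: 11000001011 (no errors)


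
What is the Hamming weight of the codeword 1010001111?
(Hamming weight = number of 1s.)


Counting 1s in 1010001111

6


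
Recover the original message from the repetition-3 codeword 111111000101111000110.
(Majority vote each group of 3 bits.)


Groups: 111, 111, 000, 101, 111, 000, 110
Majority votes: 1101101

1101101


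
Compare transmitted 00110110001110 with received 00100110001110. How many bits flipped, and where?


XOR: 00010000000000

1 error(s) at position(s): 3


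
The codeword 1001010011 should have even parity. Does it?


Number of 1s: 5

No, parity error (5 ones)


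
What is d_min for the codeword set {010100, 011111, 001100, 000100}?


Comparing all pairs, minimum distance: 1
Can detect 0 errors, correct 0 errors

1


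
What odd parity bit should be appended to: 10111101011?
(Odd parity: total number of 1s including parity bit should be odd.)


Number of 1s in data: 8
Parity bit: 1

1


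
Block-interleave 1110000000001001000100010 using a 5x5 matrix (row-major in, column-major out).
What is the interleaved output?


Matrix:
  11100
  00000
  00100
  10001
  00010
Read columns: 1001010000101000000100010

1001010000101000000100010


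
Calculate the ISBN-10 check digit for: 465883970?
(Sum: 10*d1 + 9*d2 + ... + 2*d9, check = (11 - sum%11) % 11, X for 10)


Weighted sum: 310
310 mod 11 = 2

Check digit: 9


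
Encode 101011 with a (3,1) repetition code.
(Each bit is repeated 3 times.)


Each bit -> 3 copies

111000111000111111


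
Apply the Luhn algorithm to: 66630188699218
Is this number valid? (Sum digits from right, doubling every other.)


Luhn sum = 64
64 mod 10 = 4

Invalid (Luhn sum mod 10 = 4)


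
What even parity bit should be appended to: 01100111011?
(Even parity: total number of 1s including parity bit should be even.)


Number of 1s in data: 7
Parity bit: 1

1
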